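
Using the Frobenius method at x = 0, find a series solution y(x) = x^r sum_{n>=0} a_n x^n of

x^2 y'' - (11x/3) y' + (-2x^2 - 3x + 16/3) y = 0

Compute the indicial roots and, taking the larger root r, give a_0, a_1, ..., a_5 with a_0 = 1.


Write in Frobenius form y'' + (p(x)/x) y' + (q(x)/x^2) y = 0:
  p(x) = -11/3,  q(x) = -2x^2 - 3x + 16/3.
Indicial equation: r(r-1) + (-11/3) r + (16/3) = 0 -> roots r_1 = 8/3, r_2 = 2.
Take r = r_1 = 8/3. Let y(x) = x^r sum_{n>=0} a_n x^n with a_0 = 1.
Substitute y = x^r sum a_n x^n and match x^{r+n}. The recurrence is
  D(n) a_n - 3 a_{n-1} - 2 a_{n-2} = 0,  where D(n) = (r+n)(r+n-1) + (-11/3)(r+n) + (16/3).
  a_n = [3 a_{n-1} + 2 a_{n-2}] / D(n).
Since the indicial polynomial factors as (r - r_1)(r - r_2), D(n) = (r_1 + n - r_1)(r_1 + n - r_2) = n(n + 2/3).
Evaluating step by step (a_0 = 1):
  n = 1: D(1) = 1(1 + 2/3) = 5/3; numerator = 3(1) = 3; a_1 = (3)/(5/3) = 9/5
  n = 2: D(2) = 2(2 + 2/3) = 16/3; numerator = 3(9/5) + 2(1) = 37/5; a_2 = (37/5)/(16/3) = 111/80
  n = 3: D(3) = 3(3 + 2/3) = 11; numerator = 3(111/80) + 2(9/5) = 621/80; a_3 = (621/80)/(11) = 621/880
  n = 4: D(4) = 4(4 + 2/3) = 56/3; numerator = 3(621/880) + 2(111/80) = 861/176; a_4 = (861/176)/(56/3) = 369/1408
  n = 5: D(5) = 5(5 + 2/3) = 85/3; numerator = 3(369/1408) + 2(621/880) = 15471/7040; a_5 = (15471/7040)/(85/3) = 46413/598400

r = 8/3; a_0 = 1; a_1 = 9/5; a_2 = 111/80; a_3 = 621/880; a_4 = 369/1408; a_5 = 46413/598400


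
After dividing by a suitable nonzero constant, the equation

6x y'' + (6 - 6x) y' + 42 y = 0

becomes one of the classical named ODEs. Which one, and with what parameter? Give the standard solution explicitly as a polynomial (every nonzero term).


All three coefficients share the factor 6; dividing through by 6 gives  x y'' + (1 - x) y' + 7 y = 0.
This matches the Laguerre equation x y'' + (1 - x) y' + n y = 0 with n = 7; the polynomial solution is L_7(x).
With y = sum_k a_k x^k, matching x^k gives (k+1)k a_{k+1} + (k+1) a_{k+1} - k a_k + n a_k = 0, i.e. (k+1)^2 a_{k+1} = (k - n) a_k = (k - 7) a_k. The right side vanishes at k = 7, so the series terminates at degree 7.
Standard normalization L_n(0) = 1 gives a_0 = 1. Work upward with a_{k+1} = (k - 7) a_k / (k+1)^2:
  a_1 = (0 - 7)(1) / 1^2 = -7/1 = -7
  a_2 = (1 - 7)(-7) / 2^2 = 42/4 = 21/2
  a_3 = (2 - 7)(21/2) / 3^2 = (-105/2)/9 = -35/6
  a_4 = (3 - 7)(-35/6) / 4^2 = (70/3)/16 = 35/24
  a_5 = (4 - 7)(35/24) / 5^2 = (-35/8)/25 = -7/40
  a_6 = (5 - 7)(-7/40) / 6^2 = (7/20)/36 = 7/720
  a_7 = (6 - 7)(7/720) / 7^2 = (-7/720)/49 = -1/5040
Hence L_7(x) = -x^7/5040 + 7 x^6/720 - 7 x^5/40 + 35 x^4/24 - 35 x^3/6 + 21 x^2/2 - 7 x + 1.

L_7(x); series = -x^7/5040 + 7 x^6/720 - 7 x^5/40 + 35 x^4/24 - 35 x^3/6 + 21 x^2/2 - 7 x + 1


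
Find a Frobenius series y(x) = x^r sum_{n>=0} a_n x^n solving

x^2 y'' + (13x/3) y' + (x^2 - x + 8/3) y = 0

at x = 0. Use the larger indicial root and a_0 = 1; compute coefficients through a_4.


Write in Frobenius form y'' + (p(x)/x) y' + (q(x)/x^2) y = 0:
  p(x) = 13/3,  q(x) = x^2 - x + 8/3.
Indicial equation: r(r-1) + (13/3) r + (8/3) = 0 -> roots r_1 = -4/3, r_2 = -2.
Take r = r_1 = -4/3. Let y(x) = x^r sum_{n>=0} a_n x^n with a_0 = 1.
Substitute y = x^r sum a_n x^n and match x^{r+n}. The recurrence is
  D(n) a_n - 1 a_{n-1} + 1 a_{n-2} = 0,  where D(n) = (r+n)(r+n-1) + (13/3)(r+n) + (8/3).
  a_n = [1 a_{n-1} - 1 a_{n-2}] / D(n).
Since the indicial polynomial factors as (r - r_1)(r - r_2), D(n) = (r_1 + n - r_1)(r_1 + n - r_2) = n(n + 2/3).
Evaluating step by step (a_0 = 1):
  n = 1: D(1) = 1(1 + 2/3) = 5/3; numerator = 1(1) = 1; a_1 = (1)/(5/3) = 3/5
  n = 2: D(2) = 2(2 + 2/3) = 16/3; numerator = 1(3/5) - 1(1) = -2/5; a_2 = (-2/5)/(16/3) = -3/40
  n = 3: D(3) = 3(3 + 2/3) = 11; numerator = 1(-3/40) - 1(3/5) = -27/40; a_3 = (-27/40)/(11) = -27/440
  n = 4: D(4) = 4(4 + 2/3) = 56/3; numerator = 1(-27/440) - 1(-3/40) = 3/220; a_4 = (3/220)/(56/3) = 9/12320

r = -4/3; a_0 = 1; a_1 = 3/5; a_2 = -3/40; a_3 = -27/440; a_4 = 9/12320


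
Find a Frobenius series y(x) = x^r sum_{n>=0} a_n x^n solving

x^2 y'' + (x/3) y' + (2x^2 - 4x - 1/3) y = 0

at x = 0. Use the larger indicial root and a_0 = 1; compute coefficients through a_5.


Write in Frobenius form y'' + (p(x)/x) y' + (q(x)/x^2) y = 0:
  p(x) = 1/3,  q(x) = 2x^2 - 4x - 1/3.
Indicial equation: r(r-1) + (1/3) r + (-1/3) = 0 -> roots r_1 = 1, r_2 = -1/3.
Take r = r_1 = 1. Let y(x) = x^r sum_{n>=0} a_n x^n with a_0 = 1.
Substitute y = x^r sum a_n x^n and match x^{r+n}. The recurrence is
  D(n) a_n - 4 a_{n-1} + 2 a_{n-2} = 0,  where D(n) = (r+n)(r+n-1) + (1/3)(r+n) + (-1/3).
  a_n = [4 a_{n-1} - 2 a_{n-2}] / D(n).
Since the indicial polynomial factors as (r - r_1)(r - r_2), D(n) = (r_1 + n - r_1)(r_1 + n - r_2) = n(n + 4/3).
Evaluating step by step (a_0 = 1):
  n = 1: D(1) = 1(1 + 4/3) = 7/3; numerator = 4(1) = 4; a_1 = (4)/(7/3) = 12/7
  n = 2: D(2) = 2(2 + 4/3) = 20/3; numerator = 4(12/7) - 2(1) = 34/7; a_2 = (34/7)/(20/3) = 51/70
  n = 3: D(3) = 3(3 + 4/3) = 13; numerator = 4(51/70) - 2(12/7) = -18/35; a_3 = (-18/35)/(13) = -18/455
  n = 4: D(4) = 4(4 + 4/3) = 64/3; numerator = 4(-18/455) - 2(51/70) = -21/13; a_4 = (-21/13)/(64/3) = -63/832
  n = 5: D(5) = 5(5 + 4/3) = 95/3; numerator = 4(-63/832) - 2(-18/455) = -1629/7280; a_5 = (-1629/7280)/(95/3) = -4887/691600

r = 1; a_0 = 1; a_1 = 12/7; a_2 = 51/70; a_3 = -18/455; a_4 = -63/832; a_5 = -4887/691600


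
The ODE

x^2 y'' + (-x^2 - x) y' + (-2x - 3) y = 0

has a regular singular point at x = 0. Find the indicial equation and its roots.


Divide by x^2 to reach normal form y'' + P_1(x) y' + P_2(x) y = 0 with P_1(x) = -1 - 1/x and P_2(x) = -2/x - 3/x^2.
x = 0 is a singular point because the y'-coefficient -1 - 1/x has a pole at x = 0 and the y-coefficient -2/x - 3/x^2 has a pole at x = 0.
It is a regular singular point because x P_1(x) = p(x) = -x - 1 and x^2 P_2(x) = q(x) = -2x - 3 are polynomials, hence analytic at x = 0.
p(0) = -1,  q(0) = -3.
Indicial equation: r(r-1) + p(0) r + q(0) = 0, i.e. r^2 + (p(0) - 1) r + q(0) = 0, i.e. r^2 - 2 r - 3 = 0.
Discriminant: (-2)^2 - 4(-3) = 16, so r = (2 ± 4)/2.
Solving: r_1 = 3, r_2 = -1.

indicial: r^2 - 2 r - 3 = 0; roots r_1 = 3, r_2 = -1


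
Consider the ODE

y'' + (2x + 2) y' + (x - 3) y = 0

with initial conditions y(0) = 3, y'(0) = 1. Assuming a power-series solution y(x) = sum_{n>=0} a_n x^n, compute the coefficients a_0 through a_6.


Ansatz: y(x) = sum_{n>=0} a_n x^n, so y'(x) = sum_{n>=1} n a_n x^(n-1) and y''(x) = sum_{n>=2} n(n-1) a_n x^(n-2).
Substitute into P(x) y'' + Q(x) y' + R(x) y = 0 with P(x) = 1, Q(x) = 2x + 2, R(x) = x - 3, and match powers of x.
Initial conditions: a_0 = 3, a_1 = 1.
Setting the coefficient of each power of x to zero and solving order by order (substituting the coefficients already found):
  x^0: 2 a_2 + 2 a_1 - 3 a_0 = 0  ->  2 a_2 = -2 a_1 + 3 a_0 = 7  ->  a_2 = 7/2
  x^1: 6 a_3 + 4 a_2 - a_1 + a_0 = 0  ->  6 a_3 = -4 a_2 + a_1 - a_0 = -16  ->  a_3 = -8/3
  x^2: 12 a_4 + 6 a_3 + a_2 + a_1 = 0  ->  12 a_4 = -6 a_3 - a_2 - a_1 = 23/2  ->  a_4 = 23/24
  x^3: 20 a_5 + 8 a_4 + 3 a_3 + a_2 = 0  ->  20 a_5 = -8 a_4 - 3 a_3 - a_2 = -19/6  ->  a_5 = -19/120
  x^4: 30 a_6 + 10 a_5 + 5 a_4 + a_3 = 0  ->  30 a_6 = -10 a_5 - 5 a_4 - a_3 = -13/24  ->  a_6 = -13/720
Truncated series: y(x) = 3 + x + (7/2) x^2 - (8/3) x^3 + (23/24) x^4 - (19/120) x^5 - (13/720) x^6 + O(x^7).

a_0 = 3; a_1 = 1; a_2 = 7/2; a_3 = -8/3; a_4 = 23/24; a_5 = -19/120; a_6 = -13/720


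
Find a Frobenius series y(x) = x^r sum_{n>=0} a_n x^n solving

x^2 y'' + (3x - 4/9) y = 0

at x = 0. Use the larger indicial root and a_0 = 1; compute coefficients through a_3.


Write in Frobenius form y'' + (p(x)/x) y' + (q(x)/x^2) y = 0:
  p(x) = 0,  q(x) = 3x - 4/9.
Indicial equation: r(r-1) + (0) r + (-4/9) = 0 -> roots r_1 = 4/3, r_2 = -1/3.
Take r = r_1 = 4/3. Let y(x) = x^r sum_{n>=0} a_n x^n with a_0 = 1.
Substitute y = x^r sum a_n x^n and match x^{r+n}. The recurrence is
  D(n) a_n + 3 a_{n-1} = 0,  where D(n) = (r+n)(r+n-1) + (0)(r+n) + (-4/9).
  a_n = -3 / D(n) * a_{n-1}.
Since the indicial polynomial factors as (r - r_1)(r - r_2), D(n) = (r_1 + n - r_1)(r_1 + n - r_2) = n(n + 5/3).
Evaluating step by step (a_0 = 1):
  n = 1: D(1) = 1(1 + 5/3) = 8/3; numerator = -3(1) = -3; a_1 = (-3)/(8/3) = -9/8
  n = 2: D(2) = 2(2 + 5/3) = 22/3; numerator = -3(-9/8) = 27/8; a_2 = (27/8)/(22/3) = 81/176
  n = 3: D(3) = 3(3 + 5/3) = 14; numerator = -3(81/176) = -243/176; a_3 = (-243/176)/(14) = -243/2464

r = 4/3; a_0 = 1; a_1 = -9/8; a_2 = 81/176; a_3 = -243/2464


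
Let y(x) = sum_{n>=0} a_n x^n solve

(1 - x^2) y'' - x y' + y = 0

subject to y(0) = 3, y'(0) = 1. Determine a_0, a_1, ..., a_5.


Ansatz: y(x) = sum_{n>=0} a_n x^n, so y'(x) = sum_{n>=1} n a_n x^(n-1) and y''(x) = sum_{n>=2} n(n-1) a_n x^(n-2).
Substitute into P(x) y'' + Q(x) y' + R(x) y = 0 with P(x) = 1 - x^2, Q(x) = -x, R(x) = 1, and match powers of x.
Initial conditions: a_0 = 3, a_1 = 1.
Setting the coefficient of each power of x to zero and solving order by order (substituting the coefficients already found):
  x^0: 2 a_2 + a_0 = 0  ->  2 a_2 = -a_0 = -3  ->  a_2 = -3/2
  x^1: 6 a_3 = 0  ->  a_3 = 0
  x^2: 12 a_4 - 3 a_2 = 0  ->  12 a_4 = 3 a_2 = -9/2  ->  a_4 = -3/8
  x^3: 20 a_5 - 8 a_3 = 0  ->  20 a_5 = 8 a_3 = 0  ->  a_5 = 0
Truncated series: y(x) = 3 + x - (3/2) x^2 - (3/8) x^4 + O(x^6).

a_0 = 3; a_1 = 1; a_2 = -3/2; a_3 = 0; a_4 = -3/8; a_5 = 0


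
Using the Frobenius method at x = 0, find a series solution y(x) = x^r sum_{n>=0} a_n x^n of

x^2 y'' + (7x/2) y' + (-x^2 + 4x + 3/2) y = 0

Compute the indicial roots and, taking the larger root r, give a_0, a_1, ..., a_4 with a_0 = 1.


Write in Frobenius form y'' + (p(x)/x) y' + (q(x)/x^2) y = 0:
  p(x) = 7/2,  q(x) = -x^2 + 4x + 3/2.
Indicial equation: r(r-1) + (7/2) r + (3/2) = 0 -> roots r_1 = -1, r_2 = -3/2.
Take r = r_1 = -1. Let y(x) = x^r sum_{n>=0} a_n x^n with a_0 = 1.
Substitute y = x^r sum a_n x^n and match x^{r+n}. The recurrence is
  D(n) a_n + 4 a_{n-1} - 1 a_{n-2} = 0,  where D(n) = (r+n)(r+n-1) + (7/2)(r+n) + (3/2).
  a_n = [-4 a_{n-1} + 1 a_{n-2}] / D(n).
Since the indicial polynomial factors as (r - r_1)(r - r_2), D(n) = (r_1 + n - r_1)(r_1 + n - r_2) = n(n + 1/2).
Evaluating step by step (a_0 = 1):
  n = 1: D(1) = 1(1 + 1/2) = 3/2; numerator = -4(1) = -4; a_1 = (-4)/(3/2) = -8/3
  n = 2: D(2) = 2(2 + 1/2) = 5; numerator = -4(-8/3) + 1(1) = 35/3; a_2 = (35/3)/(5) = 7/3
  n = 3: D(3) = 3(3 + 1/2) = 21/2; numerator = -4(7/3) + 1(-8/3) = -12; a_3 = (-12)/(21/2) = -8/7
  n = 4: D(4) = 4(4 + 1/2) = 18; numerator = -4(-8/7) + 1(7/3) = 145/21; a_4 = (145/21)/(18) = 145/378

r = -1; a_0 = 1; a_1 = -8/3; a_2 = 7/3; a_3 = -8/7; a_4 = 145/378


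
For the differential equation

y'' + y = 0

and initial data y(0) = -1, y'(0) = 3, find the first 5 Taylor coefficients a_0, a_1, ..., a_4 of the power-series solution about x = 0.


Ansatz: y(x) = sum_{n>=0} a_n x^n, so y'(x) = sum_{n>=1} n a_n x^(n-1) and y''(x) = sum_{n>=2} n(n-1) a_n x^(n-2).
Substitute into P(x) y'' + Q(x) y' + R(x) y = 0 with P(x) = 1, Q(x) = 0, R(x) = 1, and match powers of x.
Initial conditions: a_0 = -1, a_1 = 3.
Setting the coefficient of each power of x to zero and solving order by order (substituting the coefficients already found):
  x^0: 2 a_2 + a_0 = 0  ->  2 a_2 = -a_0 = 1  ->  a_2 = 1/2
  x^1: 6 a_3 + a_1 = 0  ->  6 a_3 = -a_1 = -3  ->  a_3 = -1/2
  x^2: 12 a_4 + a_2 = 0  ->  12 a_4 = -a_2 = -1/2  ->  a_4 = -1/24
Truncated series: y(x) = -1 + 3 x + (1/2) x^2 - (1/2) x^3 - (1/24) x^4 + O(x^5).

a_0 = -1; a_1 = 3; a_2 = 1/2; a_3 = -1/2; a_4 = -1/24


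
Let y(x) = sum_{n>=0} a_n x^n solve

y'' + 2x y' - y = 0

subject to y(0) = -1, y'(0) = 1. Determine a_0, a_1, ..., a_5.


Ansatz: y(x) = sum_{n>=0} a_n x^n, so y'(x) = sum_{n>=1} n a_n x^(n-1) and y''(x) = sum_{n>=2} n(n-1) a_n x^(n-2).
Substitute into P(x) y'' + Q(x) y' + R(x) y = 0 with P(x) = 1, Q(x) = 2x, R(x) = -1, and match powers of x.
Initial conditions: a_0 = -1, a_1 = 1.
Setting the coefficient of each power of x to zero and solving order by order (substituting the coefficients already found):
  x^0: 2 a_2 - a_0 = 0  ->  2 a_2 = a_0 = -1  ->  a_2 = -1/2
  x^1: 6 a_3 + a_1 = 0  ->  6 a_3 = -a_1 = -1  ->  a_3 = -1/6
  x^2: 12 a_4 + 3 a_2 = 0  ->  12 a_4 = -3 a_2 = 3/2  ->  a_4 = 1/8
  x^3: 20 a_5 + 5 a_3 = 0  ->  20 a_5 = -5 a_3 = 5/6  ->  a_5 = 1/24
Truncated series: y(x) = -1 + x - (1/2) x^2 - (1/6) x^3 + (1/8) x^4 + (1/24) x^5 + O(x^6).

a_0 = -1; a_1 = 1; a_2 = -1/2; a_3 = -1/6; a_4 = 1/8; a_5 = 1/24


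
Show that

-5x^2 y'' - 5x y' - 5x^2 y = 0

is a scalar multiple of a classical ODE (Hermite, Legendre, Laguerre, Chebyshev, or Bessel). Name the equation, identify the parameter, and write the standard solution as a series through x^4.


All three coefficients share the factor -5; dividing through by -5 gives  x^2 y'' + x y' + x^2 y = 0.
This matches the Bessel equation x^2 y'' + x y' + (x^2 - nu^2) y = 0 with nu^2 = 0, so nu = 0; the solution bounded at x = 0 is J_0(x).
Frobenius at x = 0: indicial roots ±nu; for r = nu the recurrence k(k + 2nu) c_k = -c_{k-2} gives the standard series J_nu(x) = sum_{k>=0} (-1)^k / (k! (k+nu)!) (x/2)^(2k+nu). Evaluate the first 3 terms:
  k = 0: (-1)^0 / (0! * 0! * 2^0) x^0 = 1/(1*1*1) x^0 = (1) x^0
  k = 1: (-1)^1 / (1! * 1! * 2^2) x^2 = -1/(1*1*4) x^2 = (-1/4) x^2
  k = 2: (-1)^2 / (2! * 2! * 2^4) x^4 = 1/(2*2*16) x^4 = (1/64) x^4
Hence J_0(x) = x^4/64 - x^2/4 + 1 + ....

J_0(x); series = x^4/64 - x^2/4 + 1


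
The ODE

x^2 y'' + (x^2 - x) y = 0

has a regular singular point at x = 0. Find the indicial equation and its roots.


Divide by x^2 to reach normal form y'' + P_1(x) y' + P_2(x) y = 0 with P_1(x) = 0 and P_2(x) = 1 - 1/x.
x = 0 is a singular point because the y-coefficient 1 - 1/x has a pole at x = 0.
It is a regular singular point because x P_1(x) = p(x) = 0 and x^2 P_2(x) = q(x) = x^2 - x are polynomials, hence analytic at x = 0.
p(0) = 0,  q(0) = 0.
Indicial equation: r(r-1) + p(0) r + q(0) = 0, i.e. r^2 + (p(0) - 1) r + q(0) = 0, i.e. r^2 - 1 r = 0.
Discriminant: (-1)^2 - 4(0) = 1, so r = (1 ± 1)/2.
Solving: r_1 = 1, r_2 = 0.

indicial: r^2 - 1 r = 0; roots r_1 = 1, r_2 = 0


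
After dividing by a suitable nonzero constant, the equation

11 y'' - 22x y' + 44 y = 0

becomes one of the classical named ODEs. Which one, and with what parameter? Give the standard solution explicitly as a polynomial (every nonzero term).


All three coefficients share the factor 11; dividing through by 11 gives  y'' - 2x y' + 4 y = 0.
This matches the Hermite equation y'' - 2x y' + 2n y = 0 with 2n = 4, so n = 2; the polynomial solution is H_2(x).
With y = sum_k a_k x^k, matching x^k gives (k+2)(k+1) a_{k+2} = 2(k - n) a_k = 2(k - 2) a_k. The right side vanishes at k = 2, so the series with the parity of 2 terminates at degree 2.
Standard normalization: leading coefficient of H_n is 2^n, so a_2 = 2^2 = 4. Work downward with a_k = (k+1)(k+2) a_{k+2} / (2(k - n)):
  a_0 = (1)(2)(4) / (2(0 - 2)) = 8/(-4) = -2
Hence H_2(x) = 4 x^2 - 2.

H_2(x); series = 4 x^2 - 2


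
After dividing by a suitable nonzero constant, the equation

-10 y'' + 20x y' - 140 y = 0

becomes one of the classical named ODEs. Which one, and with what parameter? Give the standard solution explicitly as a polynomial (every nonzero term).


All three coefficients share the factor -10; dividing through by -10 gives  y'' - 2x y' + 14 y = 0.
This matches the Hermite equation y'' - 2x y' + 2n y = 0 with 2n = 14, so n = 7; the polynomial solution is H_7(x).
With y = sum_k a_k x^k, matching x^k gives (k+2)(k+1) a_{k+2} = 2(k - n) a_k = 2(k - 7) a_k. The right side vanishes at k = 7, so the series with the parity of 7 terminates at degree 7.
Standard normalization: leading coefficient of H_n is 2^n, so a_7 = 2^7 = 128. Work downward with a_k = (k+1)(k+2) a_{k+2} / (2(k - n)):
  a_5 = (6)(7)(128) / (2(5 - 7)) = 5376/(-4) = -1344
  a_3 = (4)(5)(-1344) / (2(3 - 7)) = -26880/(-8) = 3360
  a_1 = (2)(3)(3360) / (2(1 - 7)) = 20160/(-12) = -1680
Hence H_7(x) = 128 x^7 - 1344 x^5 + 3360 x^3 - 1680 x.

H_7(x); series = 128 x^7 - 1344 x^5 + 3360 x^3 - 1680 x


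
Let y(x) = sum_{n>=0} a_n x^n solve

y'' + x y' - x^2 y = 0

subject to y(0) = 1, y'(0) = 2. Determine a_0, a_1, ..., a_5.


Ansatz: y(x) = sum_{n>=0} a_n x^n, so y'(x) = sum_{n>=1} n a_n x^(n-1) and y''(x) = sum_{n>=2} n(n-1) a_n x^(n-2).
Substitute into P(x) y'' + Q(x) y' + R(x) y = 0 with P(x) = 1, Q(x) = x, R(x) = -x^2, and match powers of x.
Initial conditions: a_0 = 1, a_1 = 2.
Setting the coefficient of each power of x to zero and solving order by order (substituting the coefficients already found):
  x^0: 2 a_2 = 0  ->  a_2 = 0
  x^1: 6 a_3 + a_1 = 0  ->  6 a_3 = -a_1 = -2  ->  a_3 = -1/3
  x^2: 12 a_4 + 2 a_2 - a_0 = 0  ->  12 a_4 = -2 a_2 + a_0 = 1  ->  a_4 = 1/12
  x^3: 20 a_5 + 3 a_3 - a_1 = 0  ->  20 a_5 = -3 a_3 + a_1 = 3  ->  a_5 = 3/20
Truncated series: y(x) = 1 + 2 x - (1/3) x^3 + (1/12) x^4 + (3/20) x^5 + O(x^6).

a_0 = 1; a_1 = 2; a_2 = 0; a_3 = -1/3; a_4 = 1/12; a_5 = 3/20


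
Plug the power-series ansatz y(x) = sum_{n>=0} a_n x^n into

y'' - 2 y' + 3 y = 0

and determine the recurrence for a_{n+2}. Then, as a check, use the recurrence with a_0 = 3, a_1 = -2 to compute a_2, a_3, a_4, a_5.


Substitute y = sum_n a_n x^n.
y''(x) has coefficient (n+2)(n+1) a_{n+2} at x^n;
-2 y'(x) has coefficient -2 (n+1) a_{n+1} at x^n;
3 y(x) has coefficient 3 a_n at x^n.
Matching x^n: (n+2)(n+1) a_{n+2} - 2 (n+1) a_{n+1} + 3 a_n = 0.
Thus a_{n+2} = [2 (n+1) a_{n+1} - 3 a_n] / ((n+1)(n+2)).

Check with a_0 = 3, a_1 = -2 (apply the recurrence for n = 0, 1, 2, 3): a_0 = 3, a_1 = -2, a_2 = -13/2, a_3 = -10/3, a_4 = -1/24, a_5 = 29/60.

a_(n+2) = [2 (n+1) a_(n+1) - 3 a_n] / ((n+1)(n+2)); check: a_0 = 3, a_1 = -2, a_2 = -13/2, a_3 = -10/3, a_4 = -1/24, a_5 = 29/60


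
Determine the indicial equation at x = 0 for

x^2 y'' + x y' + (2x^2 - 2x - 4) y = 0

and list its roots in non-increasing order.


Divide by x^2 to reach normal form y'' + P_1(x) y' + P_2(x) y = 0 with P_1(x) = 1/x and P_2(x) = 2 - 2/x - 4/x^2.
x = 0 is a singular point because the y'-coefficient 1/x has a pole at x = 0 and the y-coefficient 2 - 2/x - 4/x^2 has a pole at x = 0.
It is a regular singular point because x P_1(x) = p(x) = 1 and x^2 P_2(x) = q(x) = 2x^2 - 2x - 4 are polynomials, hence analytic at x = 0.
p(0) = 1,  q(0) = -4.
Indicial equation: r(r-1) + p(0) r + q(0) = 0, i.e. r^2 + (p(0) - 1) r + q(0) = 0, i.e. r^2 - 4 = 0.
Discriminant: (0)^2 - 4(-4) = 16, so r = (0 ± 4)/2.
Solving: r_1 = 2, r_2 = -2.

indicial: r^2 - 4 = 0; roots r_1 = 2, r_2 = -2


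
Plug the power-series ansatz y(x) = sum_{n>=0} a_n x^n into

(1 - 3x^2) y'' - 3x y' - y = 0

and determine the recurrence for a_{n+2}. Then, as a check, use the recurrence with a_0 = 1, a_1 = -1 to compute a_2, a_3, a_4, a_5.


Substitute y = sum_n a_n x^n.
(1 - 3 x^2) y'' contributes (n+2)(n+1) a_{n+2} - 3 n(n-1) a_n at x^n.
-3 x y'(x) contributes -3 n a_n at x^n.
-y(x) contributes -1 a_n at x^n.
Matching x^n: (n+2)(n+1) a_{n+2} + (-3 n(n-1) - 3 n - 1) a_n = 0.
Thus a_{n+2} = (3 n(n-1) + 3 n + 1) / ((n+1)(n+2)) * a_n.

Check with a_0 = 1, a_1 = -1 (apply the recurrence for n = 0, 1, 2, 3): a_0 = 1, a_1 = -1, a_2 = 1/2, a_3 = -2/3, a_4 = 13/24, a_5 = -14/15.

a_(n+2) = (3 n(n-1) + 3 n + 1) / ((n+1)(n+2)) * a_n; check: a_0 = 1, a_1 = -1, a_2 = 1/2, a_3 = -2/3, a_4 = 13/24, a_5 = -14/15


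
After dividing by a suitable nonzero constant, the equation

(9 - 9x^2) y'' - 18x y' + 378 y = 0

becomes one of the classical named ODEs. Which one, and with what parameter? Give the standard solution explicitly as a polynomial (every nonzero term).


All three coefficients share the factor 9; dividing through by 9 gives  (1 - x^2) y'' - 2x y' + 42 y = 0.
This matches the Legendre equation (1 - x^2) y'' - 2x y' + n(n+1) y = 0 (note the -2x y' term) with n(n+1) = 42, so n = 6; the polynomial solution is P_6(x).
With y = sum_k a_k x^k, matching x^k gives (k+2)(k+1) a_{k+2} = [k(k+1) - n(n+1)] a_k = (k - 6)(k + 7) a_k. The right side vanishes at k = 6, so the series with the parity of 6 terminates at degree 6.
Standard normalization (P_n(1) = 1): leading coefficient (2n)!/(2^n (n!)^2) = 479001600/(64*518400) = 231/16, so a_6 = 231/16. Work downward with a_k = (k+1)(k+2) a_{k+2} / ((k - 6)(k + 7)):
  a_4 = (5)(6)(231/16) / ((4 - 6)(4 + 7)) = (3465/8)/(-22) = -315/16
  a_2 = (3)(4)(-315/16) / ((2 - 6)(2 + 7)) = (-945/4)/(-36) = 105/16
  a_0 = (1)(2)(105/16) / ((0 - 6)(0 + 7)) = (105/8)/(-42) = -5/16
Hence P_6(x) = 231 x^6/16 - 315 x^4/16 + 105 x^2/16 - 5/16.

P_6(x); series = 231 x^6/16 - 315 x^4/16 + 105 x^2/16 - 5/16


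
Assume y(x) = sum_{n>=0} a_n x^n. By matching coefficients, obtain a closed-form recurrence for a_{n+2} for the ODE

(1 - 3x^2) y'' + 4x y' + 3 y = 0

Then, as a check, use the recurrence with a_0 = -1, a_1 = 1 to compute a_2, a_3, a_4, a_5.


Substitute y = sum_n a_n x^n.
(1 - 3 x^2) y'' contributes (n+2)(n+1) a_{n+2} - 3 n(n-1) a_n at x^n.
4 x y'(x) contributes 4 n a_n at x^n.
3 y(x) contributes 3 a_n at x^n.
Matching x^n: (n+2)(n+1) a_{n+2} + (-3 n(n-1) + 4 n + 3) a_n = 0.
Thus a_{n+2} = (3 n(n-1) - 4 n - 3) / ((n+1)(n+2)) * a_n.

Check with a_0 = -1, a_1 = 1 (apply the recurrence for n = 0, 1, 2, 3): a_0 = -1, a_1 = 1, a_2 = 3/2, a_3 = -7/6, a_4 = -5/8, a_5 = -7/40.

a_(n+2) = (3 n(n-1) - 4 n - 3) / ((n+1)(n+2)) * a_n; check: a_0 = -1, a_1 = 1, a_2 = 3/2, a_3 = -7/6, a_4 = -5/8, a_5 = -7/40


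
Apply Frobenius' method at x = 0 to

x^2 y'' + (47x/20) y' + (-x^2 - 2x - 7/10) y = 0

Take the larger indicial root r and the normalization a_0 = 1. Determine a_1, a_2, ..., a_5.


Write in Frobenius form y'' + (p(x)/x) y' + (q(x)/x^2) y = 0:
  p(x) = 47/20,  q(x) = -x^2 - 2x - 7/10.
Indicial equation: r(r-1) + (47/20) r + (-7/10) = 0 -> roots r_1 = 2/5, r_2 = -7/4.
Take r = r_1 = 2/5. Let y(x) = x^r sum_{n>=0} a_n x^n with a_0 = 1.
Substitute y = x^r sum a_n x^n and match x^{r+n}. The recurrence is
  D(n) a_n - 2 a_{n-1} - 1 a_{n-2} = 0,  where D(n) = (r+n)(r+n-1) + (47/20)(r+n) + (-7/10).
  a_n = [2 a_{n-1} + 1 a_{n-2}] / D(n).
Since the indicial polynomial factors as (r - r_1)(r - r_2), D(n) = (r_1 + n - r_1)(r_1 + n - r_2) = n(n + 43/20).
Evaluating step by step (a_0 = 1):
  n = 1: D(1) = 1(1 + 43/20) = 63/20; numerator = 2(1) = 2; a_1 = (2)/(63/20) = 40/63
  n = 2: D(2) = 2(2 + 43/20) = 83/10; numerator = 2(40/63) + 1(1) = 143/63; a_2 = (143/63)/(83/10) = 1430/5229
  n = 3: D(3) = 3(3 + 43/20) = 309/20; numerator = 2(1430/5229) + 1(40/63) = 2060/1743; a_3 = (2060/1743)/(309/20) = 400/5229
  n = 4: D(4) = 4(4 + 43/20) = 123/5; numerator = 2(400/5229) + 1(1430/5229) = 2230/5229; a_4 = (2230/5229)/(123/5) = 11150/643167
  n = 5: D(5) = 5(5 + 43/20) = 143/4; numerator = 2(11150/643167) + 1(400/5229) = 71500/643167; a_5 = (71500/643167)/(143/4) = 2000/643167

r = 2/5; a_0 = 1; a_1 = 40/63; a_2 = 1430/5229; a_3 = 400/5229; a_4 = 11150/643167; a_5 = 2000/643167


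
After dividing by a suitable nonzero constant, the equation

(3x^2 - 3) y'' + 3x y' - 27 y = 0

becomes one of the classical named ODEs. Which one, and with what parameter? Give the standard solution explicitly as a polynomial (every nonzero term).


All three coefficients share the factor -3; dividing through by -3 gives  (1 - x^2) y'' - x y' + 9 y = 0.
This matches the Chebyshev equation (1 - x^2) y'' - x y' + n^2 y = 0 (note the -x y' term, not -2x y') with n^2 = 9, so n = 3; the polynomial solution is T_3(x).
With y = sum_k a_k x^k, matching x^k gives (k+2)(k+1) a_{k+2} = (k^2 - n^2) a_k = (k - 3)(k + 3) a_k. The right side vanishes at k = 3, so the series with the parity of 3 terminates at degree 3.
Standard normalization: leading coefficient of T_n is 2^(n-1), so a_3 = 2^2 = 4. Work downward with a_k = (k+1)(k+2) a_{k+2} / ((k - 3)(k + 3)):
  a_1 = (2)(3)(4) / ((1 - 3)(1 + 3)) = 24/(-8) = -3
Hence T_3(x) = 4 x^3 - 3 x.

T_3(x); series = 4 x^3 - 3 x


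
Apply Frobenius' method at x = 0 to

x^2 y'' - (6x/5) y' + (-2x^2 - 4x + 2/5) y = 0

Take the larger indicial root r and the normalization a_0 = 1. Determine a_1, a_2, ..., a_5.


Write in Frobenius form y'' + (p(x)/x) y' + (q(x)/x^2) y = 0:
  p(x) = -6/5,  q(x) = -2x^2 - 4x + 2/5.
Indicial equation: r(r-1) + (-6/5) r + (2/5) = 0 -> roots r_1 = 2, r_2 = 1/5.
Take r = r_1 = 2. Let y(x) = x^r sum_{n>=0} a_n x^n with a_0 = 1.
Substitute y = x^r sum a_n x^n and match x^{r+n}. The recurrence is
  D(n) a_n - 4 a_{n-1} - 2 a_{n-2} = 0,  where D(n) = (r+n)(r+n-1) + (-6/5)(r+n) + (2/5).
  a_n = [4 a_{n-1} + 2 a_{n-2}] / D(n).
Since the indicial polynomial factors as (r - r_1)(r - r_2), D(n) = (r_1 + n - r_1)(r_1 + n - r_2) = n(n + 9/5).
Evaluating step by step (a_0 = 1):
  n = 1: D(1) = 1(1 + 9/5) = 14/5; numerator = 4(1) = 4; a_1 = (4)/(14/5) = 10/7
  n = 2: D(2) = 2(2 + 9/5) = 38/5; numerator = 4(10/7) + 2(1) = 54/7; a_2 = (54/7)/(38/5) = 135/133
  n = 3: D(3) = 3(3 + 9/5) = 72/5; numerator = 4(135/133) + 2(10/7) = 920/133; a_3 = (920/133)/(72/5) = 575/1197
  n = 4: D(4) = 4(4 + 9/5) = 116/5; numerator = 4(575/1197) + 2(135/133) = 4730/1197; a_4 = (4730/1197)/(116/5) = 11825/69426
  n = 5: D(5) = 5(5 + 9/5) = 34; numerator = 4(11825/69426) + 2(575/1197) = 1000/609; a_5 = (1000/609)/(34) = 500/10353

r = 2; a_0 = 1; a_1 = 10/7; a_2 = 135/133; a_3 = 575/1197; a_4 = 11825/69426; a_5 = 500/10353


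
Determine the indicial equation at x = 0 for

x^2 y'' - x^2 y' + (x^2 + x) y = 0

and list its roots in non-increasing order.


Divide by x^2 to reach normal form y'' + P_1(x) y' + P_2(x) y = 0 with P_1(x) = -1 and P_2(x) = 1 + 1/x.
x = 0 is a singular point because the y-coefficient 1 + 1/x has a pole at x = 0.
It is a regular singular point because x P_1(x) = p(x) = -x and x^2 P_2(x) = q(x) = x^2 + x are polynomials, hence analytic at x = 0.
p(0) = 0,  q(0) = 0.
Indicial equation: r(r-1) + p(0) r + q(0) = 0, i.e. r^2 + (p(0) - 1) r + q(0) = 0, i.e. r^2 - 1 r = 0.
Discriminant: (-1)^2 - 4(0) = 1, so r = (1 ± 1)/2.
Solving: r_1 = 1, r_2 = 0.

indicial: r^2 - 1 r = 0; roots r_1 = 1, r_2 = 0


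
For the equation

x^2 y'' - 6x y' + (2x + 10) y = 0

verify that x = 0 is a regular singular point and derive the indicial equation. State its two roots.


Divide by x^2 to reach normal form y'' + P_1(x) y' + P_2(x) y = 0 with P_1(x) = -6/x and P_2(x) = 2/x + 10/x^2.
x = 0 is a singular point because the y'-coefficient -6/x has a pole at x = 0 and the y-coefficient 2/x + 10/x^2 has a pole at x = 0.
It is a regular singular point because x P_1(x) = p(x) = -6 and x^2 P_2(x) = q(x) = 2x + 10 are polynomials, hence analytic at x = 0.
p(0) = -6,  q(0) = 10.
Indicial equation: r(r-1) + p(0) r + q(0) = 0, i.e. r^2 + (p(0) - 1) r + q(0) = 0, i.e. r^2 - 7 r + 10 = 0.
Discriminant: (-7)^2 - 4(10) = 9, so r = (7 ± 3)/2.
Solving: r_1 = 5, r_2 = 2.

indicial: r^2 - 7 r + 10 = 0; roots r_1 = 5, r_2 = 2


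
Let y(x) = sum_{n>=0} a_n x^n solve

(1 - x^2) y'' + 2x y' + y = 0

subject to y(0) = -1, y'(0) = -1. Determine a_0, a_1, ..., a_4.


Ansatz: y(x) = sum_{n>=0} a_n x^n, so y'(x) = sum_{n>=1} n a_n x^(n-1) and y''(x) = sum_{n>=2} n(n-1) a_n x^(n-2).
Substitute into P(x) y'' + Q(x) y' + R(x) y = 0 with P(x) = 1 - x^2, Q(x) = 2x, R(x) = 1, and match powers of x.
Initial conditions: a_0 = -1, a_1 = -1.
Setting the coefficient of each power of x to zero and solving order by order (substituting the coefficients already found):
  x^0: 2 a_2 + a_0 = 0  ->  2 a_2 = -a_0 = 1  ->  a_2 = 1/2
  x^1: 6 a_3 + 3 a_1 = 0  ->  6 a_3 = -3 a_1 = 3  ->  a_3 = 1/2
  x^2: 12 a_4 + 3 a_2 = 0  ->  12 a_4 = -3 a_2 = -3/2  ->  a_4 = -1/8
Truncated series: y(x) = -1 - x + (1/2) x^2 + (1/2) x^3 - (1/8) x^4 + O(x^5).

a_0 = -1; a_1 = -1; a_2 = 1/2; a_3 = 1/2; a_4 = -1/8


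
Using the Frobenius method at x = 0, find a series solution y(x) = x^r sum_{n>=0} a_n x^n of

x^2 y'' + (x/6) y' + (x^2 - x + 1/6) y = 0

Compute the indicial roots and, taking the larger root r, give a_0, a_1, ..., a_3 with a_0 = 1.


Write in Frobenius form y'' + (p(x)/x) y' + (q(x)/x^2) y = 0:
  p(x) = 1/6,  q(x) = x^2 - x + 1/6.
Indicial equation: r(r-1) + (1/6) r + (1/6) = 0 -> roots r_1 = 1/2, r_2 = 1/3.
Take r = r_1 = 1/2. Let y(x) = x^r sum_{n>=0} a_n x^n with a_0 = 1.
Substitute y = x^r sum a_n x^n and match x^{r+n}. The recurrence is
  D(n) a_n - 1 a_{n-1} + 1 a_{n-2} = 0,  where D(n) = (r+n)(r+n-1) + (1/6)(r+n) + (1/6).
  a_n = [1 a_{n-1} - 1 a_{n-2}] / D(n).
Since the indicial polynomial factors as (r - r_1)(r - r_2), D(n) = (r_1 + n - r_1)(r_1 + n - r_2) = n(n + 1/6).
Evaluating step by step (a_0 = 1):
  n = 1: D(1) = 1(1 + 1/6) = 7/6; numerator = 1(1) = 1; a_1 = (1)/(7/6) = 6/7
  n = 2: D(2) = 2(2 + 1/6) = 13/3; numerator = 1(6/7) - 1(1) = -1/7; a_2 = (-1/7)/(13/3) = -3/91
  n = 3: D(3) = 3(3 + 1/6) = 19/2; numerator = 1(-3/91) - 1(6/7) = -81/91; a_3 = (-81/91)/(19/2) = -162/1729

r = 1/2; a_0 = 1; a_1 = 6/7; a_2 = -3/91; a_3 = -162/1729


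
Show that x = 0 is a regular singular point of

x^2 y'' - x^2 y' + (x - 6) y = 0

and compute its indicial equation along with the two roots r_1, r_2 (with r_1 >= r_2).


Divide by x^2 to reach normal form y'' + P_1(x) y' + P_2(x) y = 0 with P_1(x) = -1 and P_2(x) = 1/x - 6/x^2.
x = 0 is a singular point because the y-coefficient 1/x - 6/x^2 has a pole at x = 0.
It is a regular singular point because x P_1(x) = p(x) = -x and x^2 P_2(x) = q(x) = x - 6 are polynomials, hence analytic at x = 0.
p(0) = 0,  q(0) = -6.
Indicial equation: r(r-1) + p(0) r + q(0) = 0, i.e. r^2 + (p(0) - 1) r + q(0) = 0, i.e. r^2 - 1 r - 6 = 0.
Discriminant: (-1)^2 - 4(-6) = 25, so r = (1 ± 5)/2.
Solving: r_1 = 3, r_2 = -2.

indicial: r^2 - 1 r - 6 = 0; roots r_1 = 3, r_2 = -2


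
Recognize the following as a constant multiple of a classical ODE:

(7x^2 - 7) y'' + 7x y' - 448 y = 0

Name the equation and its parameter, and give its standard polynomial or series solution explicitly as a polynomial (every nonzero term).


All three coefficients share the factor -7; dividing through by -7 gives  (1 - x^2) y'' - x y' + 64 y = 0.
This matches the Chebyshev equation (1 - x^2) y'' - x y' + n^2 y = 0 (note the -x y' term, not -2x y') with n^2 = 64, so n = 8; the polynomial solution is T_8(x).
With y = sum_k a_k x^k, matching x^k gives (k+2)(k+1) a_{k+2} = (k^2 - n^2) a_k = (k - 8)(k + 8) a_k. The right side vanishes at k = 8, so the series with the parity of 8 terminates at degree 8.
Standard normalization: leading coefficient of T_n is 2^(n-1), so a_8 = 2^7 = 128. Work downward with a_k = (k+1)(k+2) a_{k+2} / ((k - 8)(k + 8)):
  a_6 = (7)(8)(128) / ((6 - 8)(6 + 8)) = 7168/(-28) = -256
  a_4 = (5)(6)(-256) / ((4 - 8)(4 + 8)) = -7680/(-48) = 160
  a_2 = (3)(4)(160) / ((2 - 8)(2 + 8)) = 1920/(-60) = -32
  a_0 = (1)(2)(-32) / ((0 - 8)(0 + 8)) = -64/(-64) = 1
Hence T_8(x) = 128 x^8 - 256 x^6 + 160 x^4 - 32 x^2 + 1.

T_8(x); series = 128 x^8 - 256 x^6 + 160 x^4 - 32 x^2 + 1


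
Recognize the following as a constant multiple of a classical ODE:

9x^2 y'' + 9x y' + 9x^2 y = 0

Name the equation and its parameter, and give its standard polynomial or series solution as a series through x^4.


All three coefficients share the factor 9; dividing through by 9 gives  x^2 y'' + x y' + x^2 y = 0.
This matches the Bessel equation x^2 y'' + x y' + (x^2 - nu^2) y = 0 with nu^2 = 0, so nu = 0; the solution bounded at x = 0 is J_0(x).
Frobenius at x = 0: indicial roots ±nu; for r = nu the recurrence k(k + 2nu) c_k = -c_{k-2} gives the standard series J_nu(x) = sum_{k>=0} (-1)^k / (k! (k+nu)!) (x/2)^(2k+nu). Evaluate the first 3 terms:
  k = 0: (-1)^0 / (0! * 0! * 2^0) x^0 = 1/(1*1*1) x^0 = (1) x^0
  k = 1: (-1)^1 / (1! * 1! * 2^2) x^2 = -1/(1*1*4) x^2 = (-1/4) x^2
  k = 2: (-1)^2 / (2! * 2! * 2^4) x^4 = 1/(2*2*16) x^4 = (1/64) x^4
Hence J_0(x) = x^4/64 - x^2/4 + 1 + ....

J_0(x); series = x^4/64 - x^2/4 + 1


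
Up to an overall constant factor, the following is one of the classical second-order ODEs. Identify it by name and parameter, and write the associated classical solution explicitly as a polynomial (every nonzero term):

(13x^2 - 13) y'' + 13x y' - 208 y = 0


All three coefficients share the factor -13; dividing through by -13 gives  (1 - x^2) y'' - x y' + 16 y = 0.
This matches the Chebyshev equation (1 - x^2) y'' - x y' + n^2 y = 0 (note the -x y' term, not -2x y') with n^2 = 16, so n = 4; the polynomial solution is T_4(x).
With y = sum_k a_k x^k, matching x^k gives (k+2)(k+1) a_{k+2} = (k^2 - n^2) a_k = (k - 4)(k + 4) a_k. The right side vanishes at k = 4, so the series with the parity of 4 terminates at degree 4.
Standard normalization: leading coefficient of T_n is 2^(n-1), so a_4 = 2^3 = 8. Work downward with a_k = (k+1)(k+2) a_{k+2} / ((k - 4)(k + 4)):
  a_2 = (3)(4)(8) / ((2 - 4)(2 + 4)) = 96/(-12) = -8
  a_0 = (1)(2)(-8) / ((0 - 4)(0 + 4)) = -16/(-16) = 1
Hence T_4(x) = 8 x^4 - 8 x^2 + 1.

T_4(x); series = 8 x^4 - 8 x^2 + 1


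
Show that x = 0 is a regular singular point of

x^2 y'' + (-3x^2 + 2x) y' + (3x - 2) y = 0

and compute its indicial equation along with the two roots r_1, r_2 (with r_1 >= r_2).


Divide by x^2 to reach normal form y'' + P_1(x) y' + P_2(x) y = 0 with P_1(x) = -3 + 2/x and P_2(x) = 3/x - 2/x^2.
x = 0 is a singular point because the y'-coefficient -3 + 2/x has a pole at x = 0 and the y-coefficient 3/x - 2/x^2 has a pole at x = 0.
It is a regular singular point because x P_1(x) = p(x) = 2 - 3x and x^2 P_2(x) = q(x) = 3x - 2 are polynomials, hence analytic at x = 0.
p(0) = 2,  q(0) = -2.
Indicial equation: r(r-1) + p(0) r + q(0) = 0, i.e. r^2 + (p(0) - 1) r + q(0) = 0, i.e. r^2 + 1 r - 2 = 0.
Discriminant: (1)^2 - 4(-2) = 9, so r = (-1 ± 3)/2.
Solving: r_1 = 1, r_2 = -2.

indicial: r^2 + 1 r - 2 = 0; roots r_1 = 1, r_2 = -2


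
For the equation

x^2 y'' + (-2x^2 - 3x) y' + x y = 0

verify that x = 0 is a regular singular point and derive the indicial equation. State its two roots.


Divide by x^2 to reach normal form y'' + P_1(x) y' + P_2(x) y = 0 with P_1(x) = -2 - 3/x and P_2(x) = 1/x.
x = 0 is a singular point because the y'-coefficient -2 - 3/x has a pole at x = 0 and the y-coefficient 1/x has a pole at x = 0.
It is a regular singular point because x P_1(x) = p(x) = -2x - 3 and x^2 P_2(x) = q(x) = x are polynomials, hence analytic at x = 0.
p(0) = -3,  q(0) = 0.
Indicial equation: r(r-1) + p(0) r + q(0) = 0, i.e. r^2 + (p(0) - 1) r + q(0) = 0, i.e. r^2 - 4 r = 0.
Discriminant: (-4)^2 - 4(0) = 16, so r = (4 ± 4)/2.
Solving: r_1 = 4, r_2 = 0.

indicial: r^2 - 4 r = 0; roots r_1 = 4, r_2 = 0


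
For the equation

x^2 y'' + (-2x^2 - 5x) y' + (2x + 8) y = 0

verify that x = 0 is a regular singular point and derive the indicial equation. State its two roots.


Divide by x^2 to reach normal form y'' + P_1(x) y' + P_2(x) y = 0 with P_1(x) = -2 - 5/x and P_2(x) = 2/x + 8/x^2.
x = 0 is a singular point because the y'-coefficient -2 - 5/x has a pole at x = 0 and the y-coefficient 2/x + 8/x^2 has a pole at x = 0.
It is a regular singular point because x P_1(x) = p(x) = -2x - 5 and x^2 P_2(x) = q(x) = 2x + 8 are polynomials, hence analytic at x = 0.
p(0) = -5,  q(0) = 8.
Indicial equation: r(r-1) + p(0) r + q(0) = 0, i.e. r^2 + (p(0) - 1) r + q(0) = 0, i.e. r^2 - 6 r + 8 = 0.
Discriminant: (-6)^2 - 4(8) = 4, so r = (6 ± 2)/2.
Solving: r_1 = 4, r_2 = 2.

indicial: r^2 - 6 r + 8 = 0; roots r_1 = 4, r_2 = 2


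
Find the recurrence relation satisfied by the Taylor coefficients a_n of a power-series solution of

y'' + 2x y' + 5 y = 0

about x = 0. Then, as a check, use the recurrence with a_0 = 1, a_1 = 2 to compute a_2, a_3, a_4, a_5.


Substitute y = sum_n a_n x^n.
y''(x) has coefficient (n+2)(n+1) a_{n+2} at x^n;
2 x y'(x) has coefficient 2 n a_n at x^n (shift);
5 y(x) has coefficient 5 a_n at x^n.
Matching x^n: (n+2)(n+1) a_{n+2} + (2n + 5) a_n = 0.
Thus a_{n+2} = (-2n - 5) / ((n+1)(n+2)) * a_n.

Check with a_0 = 1, a_1 = 2 (apply the recurrence for n = 0, 1, 2, 3): a_0 = 1, a_1 = 2, a_2 = -5/2, a_3 = -7/3, a_4 = 15/8, a_5 = 77/60.

a_(n+2) = (-2n - 5) / ((n+1)(n+2)) * a_n; check: a_0 = 1, a_1 = 2, a_2 = -5/2, a_3 = -7/3, a_4 = 15/8, a_5 = 77/60


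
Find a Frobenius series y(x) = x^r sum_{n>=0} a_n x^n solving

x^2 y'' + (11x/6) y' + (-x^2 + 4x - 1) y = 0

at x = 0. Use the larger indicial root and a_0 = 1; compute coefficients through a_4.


Write in Frobenius form y'' + (p(x)/x) y' + (q(x)/x^2) y = 0:
  p(x) = 11/6,  q(x) = -x^2 + 4x - 1.
Indicial equation: r(r-1) + (11/6) r + (-1) = 0 -> roots r_1 = 2/3, r_2 = -3/2.
Take r = r_1 = 2/3. Let y(x) = x^r sum_{n>=0} a_n x^n with a_0 = 1.
Substitute y = x^r sum a_n x^n and match x^{r+n}. The recurrence is
  D(n) a_n + 4 a_{n-1} - 1 a_{n-2} = 0,  where D(n) = (r+n)(r+n-1) + (11/6)(r+n) + (-1).
  a_n = [-4 a_{n-1} + 1 a_{n-2}] / D(n).
Since the indicial polynomial factors as (r - r_1)(r - r_2), D(n) = (r_1 + n - r_1)(r_1 + n - r_2) = n(n + 13/6).
Evaluating step by step (a_0 = 1):
  n = 1: D(1) = 1(1 + 13/6) = 19/6; numerator = -4(1) = -4; a_1 = (-4)/(19/6) = -24/19
  n = 2: D(2) = 2(2 + 13/6) = 25/3; numerator = -4(-24/19) + 1(1) = 115/19; a_2 = (115/19)/(25/3) = 69/95
  n = 3: D(3) = 3(3 + 13/6) = 31/2; numerator = -4(69/95) + 1(-24/19) = -396/95; a_3 = (-396/95)/(31/2) = -792/2945
  n = 4: D(4) = 4(4 + 13/6) = 74/3; numerator = -4(-792/2945) + 1(69/95) = 5307/2945; a_4 = (5307/2945)/(74/3) = 15921/217930

r = 2/3; a_0 = 1; a_1 = -24/19; a_2 = 69/95; a_3 = -792/2945; a_4 = 15921/217930


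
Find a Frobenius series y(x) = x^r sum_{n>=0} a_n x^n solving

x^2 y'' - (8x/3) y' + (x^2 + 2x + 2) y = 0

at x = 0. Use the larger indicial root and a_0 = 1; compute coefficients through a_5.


Write in Frobenius form y'' + (p(x)/x) y' + (q(x)/x^2) y = 0:
  p(x) = -8/3,  q(x) = x^2 + 2x + 2.
Indicial equation: r(r-1) + (-8/3) r + (2) = 0 -> roots r_1 = 3, r_2 = 2/3.
Take r = r_1 = 3. Let y(x) = x^r sum_{n>=0} a_n x^n with a_0 = 1.
Substitute y = x^r sum a_n x^n and match x^{r+n}. The recurrence is
  D(n) a_n + 2 a_{n-1} + 1 a_{n-2} = 0,  where D(n) = (r+n)(r+n-1) + (-8/3)(r+n) + (2).
  a_n = [-2 a_{n-1} - 1 a_{n-2}] / D(n).
Since the indicial polynomial factors as (r - r_1)(r - r_2), D(n) = (r_1 + n - r_1)(r_1 + n - r_2) = n(n + 7/3).
Evaluating step by step (a_0 = 1):
  n = 1: D(1) = 1(1 + 7/3) = 10/3; numerator = -2(1) = -2; a_1 = (-2)/(10/3) = -3/5
  n = 2: D(2) = 2(2 + 7/3) = 26/3; numerator = -2(-3/5) - 1(1) = 1/5; a_2 = (1/5)/(26/3) = 3/130
  n = 3: D(3) = 3(3 + 7/3) = 16; numerator = -2(3/130) - 1(-3/5) = 36/65; a_3 = (36/65)/(16) = 9/260
  n = 4: D(4) = 4(4 + 7/3) = 76/3; numerator = -2(9/260) - 1(3/130) = -6/65; a_4 = (-6/65)/(76/3) = -9/2470
  n = 5: D(5) = 5(5 + 7/3) = 110/3; numerator = -2(-9/2470) - 1(9/260) = -27/988; a_5 = (-27/988)/(110/3) = -81/108680

r = 3; a_0 = 1; a_1 = -3/5; a_2 = 3/130; a_3 = 9/260; a_4 = -9/2470; a_5 = -81/108680


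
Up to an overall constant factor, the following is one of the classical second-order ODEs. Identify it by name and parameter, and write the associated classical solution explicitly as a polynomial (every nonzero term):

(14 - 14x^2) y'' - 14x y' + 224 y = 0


All three coefficients share the factor 14; dividing through by 14 gives  (1 - x^2) y'' - x y' + 16 y = 0.
This matches the Chebyshev equation (1 - x^2) y'' - x y' + n^2 y = 0 (note the -x y' term, not -2x y') with n^2 = 16, so n = 4; the polynomial solution is T_4(x).
With y = sum_k a_k x^k, matching x^k gives (k+2)(k+1) a_{k+2} = (k^2 - n^2) a_k = (k - 4)(k + 4) a_k. The right side vanishes at k = 4, so the series with the parity of 4 terminates at degree 4.
Standard normalization: leading coefficient of T_n is 2^(n-1), so a_4 = 2^3 = 8. Work downward with a_k = (k+1)(k+2) a_{k+2} / ((k - 4)(k + 4)):
  a_2 = (3)(4)(8) / ((2 - 4)(2 + 4)) = 96/(-12) = -8
  a_0 = (1)(2)(-8) / ((0 - 4)(0 + 4)) = -16/(-16) = 1
Hence T_4(x) = 8 x^4 - 8 x^2 + 1.

T_4(x); series = 8 x^4 - 8 x^2 + 1


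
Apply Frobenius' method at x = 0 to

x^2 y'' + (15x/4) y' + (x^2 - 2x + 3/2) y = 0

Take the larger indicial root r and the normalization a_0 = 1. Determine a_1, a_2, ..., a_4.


Write in Frobenius form y'' + (p(x)/x) y' + (q(x)/x^2) y = 0:
  p(x) = 15/4,  q(x) = x^2 - 2x + 3/2.
Indicial equation: r(r-1) + (15/4) r + (3/2) = 0 -> roots r_1 = -3/4, r_2 = -2.
Take r = r_1 = -3/4. Let y(x) = x^r sum_{n>=0} a_n x^n with a_0 = 1.
Substitute y = x^r sum a_n x^n and match x^{r+n}. The recurrence is
  D(n) a_n - 2 a_{n-1} + 1 a_{n-2} = 0,  where D(n) = (r+n)(r+n-1) + (15/4)(r+n) + (3/2).
  a_n = [2 a_{n-1} - 1 a_{n-2}] / D(n).
Since the indicial polynomial factors as (r - r_1)(r - r_2), D(n) = (r_1 + n - r_1)(r_1 + n - r_2) = n(n + 5/4).
Evaluating step by step (a_0 = 1):
  n = 1: D(1) = 1(1 + 5/4) = 9/4; numerator = 2(1) = 2; a_1 = (2)/(9/4) = 8/9
  n = 2: D(2) = 2(2 + 5/4) = 13/2; numerator = 2(8/9) - 1(1) = 7/9; a_2 = (7/9)/(13/2) = 14/117
  n = 3: D(3) = 3(3 + 5/4) = 51/4; numerator = 2(14/117) - 1(8/9) = -76/117; a_3 = (-76/117)/(51/4) = -304/5967
  n = 4: D(4) = 4(4 + 5/4) = 21; numerator = 2(-304/5967) - 1(14/117) = -1322/5967; a_4 = (-1322/5967)/(21) = -1322/125307

r = -3/4; a_0 = 1; a_1 = 8/9; a_2 = 14/117; a_3 = -304/5967; a_4 = -1322/125307
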